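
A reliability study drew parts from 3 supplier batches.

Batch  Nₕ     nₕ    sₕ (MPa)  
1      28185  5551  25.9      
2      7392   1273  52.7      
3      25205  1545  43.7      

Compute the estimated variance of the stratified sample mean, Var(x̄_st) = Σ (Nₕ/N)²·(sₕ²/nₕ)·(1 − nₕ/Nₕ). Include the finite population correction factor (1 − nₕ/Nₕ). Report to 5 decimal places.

N = 60782. Term for each stratum: Wₕ²sₕ²/nₕ·(1−nₕ/Nₕ).
Var(x̄_st) = 0.02086689 + 0.02671070 + 0.19951974 = 0.24709732 → 0.24710.

0.24710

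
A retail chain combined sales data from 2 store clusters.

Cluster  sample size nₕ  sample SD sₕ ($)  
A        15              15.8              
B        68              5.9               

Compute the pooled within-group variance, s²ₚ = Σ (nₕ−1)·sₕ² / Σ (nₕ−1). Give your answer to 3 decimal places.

71.941

A: (15−1)·15.8² = 14·249.64 = 3494.96
B: (68−1)·5.9² = 67·34.81 = 2332.27
Numerator = 5827.23; denominator = Σ(nₕ−1) = 81.
s²ₚ = 5827.23/81 = 71.94111... → 71.941.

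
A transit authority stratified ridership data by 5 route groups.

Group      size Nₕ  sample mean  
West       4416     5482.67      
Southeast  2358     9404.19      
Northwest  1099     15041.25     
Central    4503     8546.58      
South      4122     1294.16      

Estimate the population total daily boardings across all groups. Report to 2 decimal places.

Estimate total by summing Nₕ·x̄ₕ over strata.
4416·5482.67 + 2358·9404.19 + 1099·15041.25 + 4503·8546.58 + 4122·1294.16 = 24211470.72 + 22175080.02 + 16530333.75 + 38485249.74 + 5334527.52 = 106736661.75.

106736661.75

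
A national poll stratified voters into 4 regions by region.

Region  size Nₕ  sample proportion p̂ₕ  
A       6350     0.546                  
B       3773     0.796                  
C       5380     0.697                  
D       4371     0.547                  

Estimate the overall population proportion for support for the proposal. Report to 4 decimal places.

0.6346

Wₕ = Nₕ/N with N = 19874: 0.3195, 0.1898, 0.2707, 0.2199.
p̂_st = 0.3195·0.546 + 0.1898·0.796 + 0.2707·0.697 + 0.2199·0.547 ≈ 0.634558... → 0.6346.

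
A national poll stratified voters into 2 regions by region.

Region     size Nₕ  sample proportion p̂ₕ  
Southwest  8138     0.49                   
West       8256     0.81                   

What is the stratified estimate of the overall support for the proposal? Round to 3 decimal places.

Wₕ = Nₕ/N with N = 16394: 0.4964, 0.5036.
p̂_st = 0.4964·0.49 + 0.5036·0.81 ≈ 0.65115... → 0.651.

0.651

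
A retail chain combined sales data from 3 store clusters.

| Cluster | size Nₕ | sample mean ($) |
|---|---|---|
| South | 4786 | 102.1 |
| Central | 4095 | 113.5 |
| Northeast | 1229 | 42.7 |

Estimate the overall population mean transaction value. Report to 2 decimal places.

x̄_st = (Σ Nₕx̄ₕ) / (Σ Nₕ) = (4786·102.1 + 4095·113.5 + 1229·42.7) / 10110
= 1005911.4 / 10110 = 99.4967... → 99.50.

99.50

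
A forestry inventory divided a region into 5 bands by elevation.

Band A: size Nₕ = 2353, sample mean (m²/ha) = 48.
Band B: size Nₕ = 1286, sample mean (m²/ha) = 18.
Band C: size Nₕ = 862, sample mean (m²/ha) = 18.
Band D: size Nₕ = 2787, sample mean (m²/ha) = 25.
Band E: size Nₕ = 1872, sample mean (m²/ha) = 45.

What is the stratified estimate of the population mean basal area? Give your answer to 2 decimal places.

33.35

x̄_st = (Σ Nₕx̄ₕ) / (Σ Nₕ) = (2353·48 + 1286·18 + 862·18 + 2787·25 + 1872·45) / 9160
= 305523 / 9160 = 33.3540... → 33.35.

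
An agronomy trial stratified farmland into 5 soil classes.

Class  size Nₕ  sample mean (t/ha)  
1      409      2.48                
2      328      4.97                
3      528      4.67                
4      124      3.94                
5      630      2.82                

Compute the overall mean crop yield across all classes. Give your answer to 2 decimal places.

N = 2019; weights Wₕ = Nₕ/N = (0.2026, 0.1625, 0.2615, 0.0614, 0.3120).
x̄_st = Σ Wₕ·x̄ₕ = 0.2026·2.48 + 0.1625·4.97 + 0.2615·4.67 + 0.0614·3.94 + 0.3120·2.82 ≈ 3.6530...
→ 3.65.

3.65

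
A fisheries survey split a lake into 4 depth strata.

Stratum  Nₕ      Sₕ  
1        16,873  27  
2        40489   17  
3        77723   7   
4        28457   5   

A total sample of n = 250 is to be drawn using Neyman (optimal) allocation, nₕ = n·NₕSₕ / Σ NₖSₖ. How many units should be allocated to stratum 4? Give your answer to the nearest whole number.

Σ NₕSₕ = 16873·27 + 40489·17 + 77723·7 + 28457·5 = 1830230.
Share for 4: 142285/1830230 = 0.07774.
n_4 = 250 × 0.07774 = 19.435... → 19.

19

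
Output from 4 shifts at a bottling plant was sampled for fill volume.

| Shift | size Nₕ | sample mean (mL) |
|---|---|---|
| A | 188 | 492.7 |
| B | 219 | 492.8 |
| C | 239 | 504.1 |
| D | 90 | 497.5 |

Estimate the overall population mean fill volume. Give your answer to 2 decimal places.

497.02

x̄_st = (Σ Nₕx̄ₕ) / (Σ Nₕ) = (188·492.7 + 219·492.8 + 239·504.1 + 90·497.5) / 736
= 365805.7 / 736 = 497.0186... → 497.02.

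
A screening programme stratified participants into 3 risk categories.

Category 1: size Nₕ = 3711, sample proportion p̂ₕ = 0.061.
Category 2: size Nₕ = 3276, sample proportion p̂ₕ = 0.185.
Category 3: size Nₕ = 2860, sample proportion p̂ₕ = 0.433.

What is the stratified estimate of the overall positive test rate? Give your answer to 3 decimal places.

0.210

Wₕ = Nₕ/N with N = 9847: 0.3769, 0.3327, 0.2904.
p̂_st = 0.3769·0.061 + 0.3327·0.185 + 0.2904·0.433 ≈ 0.21030... → 0.210.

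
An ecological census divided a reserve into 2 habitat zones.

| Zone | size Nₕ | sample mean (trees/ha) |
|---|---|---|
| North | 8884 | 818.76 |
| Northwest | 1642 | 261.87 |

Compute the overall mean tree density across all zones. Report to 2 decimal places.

731.89

x̄_st = (Σ Nₕx̄ₕ) / (Σ Nₕ) = (8884·818.76 + 1642·261.87) / 10526
= 7703854.38 / 10526 = 731.8881... → 731.89.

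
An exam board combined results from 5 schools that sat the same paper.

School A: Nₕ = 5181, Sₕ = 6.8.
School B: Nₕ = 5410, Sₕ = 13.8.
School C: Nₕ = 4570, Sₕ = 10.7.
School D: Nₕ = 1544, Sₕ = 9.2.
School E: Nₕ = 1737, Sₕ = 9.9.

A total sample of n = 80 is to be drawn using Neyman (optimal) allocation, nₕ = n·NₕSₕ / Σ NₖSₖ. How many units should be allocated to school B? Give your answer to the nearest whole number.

31

Σ NₕSₕ = 5181·6.8 + 5410·13.8 + 4570·10.7 + 1544·9.2 + 1737·9.9 = 190188.9.
Share for B: 74658/190188.9 = 0.39255.
n_B = 80 × 0.39255 = 31.404... → 31.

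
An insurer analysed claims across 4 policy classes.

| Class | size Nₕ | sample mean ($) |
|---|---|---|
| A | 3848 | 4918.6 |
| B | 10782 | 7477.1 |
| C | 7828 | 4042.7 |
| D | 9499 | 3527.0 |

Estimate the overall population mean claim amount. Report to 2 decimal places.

N = 3848 + 10782 + 7828 + 9499 = 31957.
Overall mean = Σ (Nₕ/N)·x̄ₕ — weight by population share, not a simple average.
Σ Nₕx̄ₕ = 3848·4918.6 + 10782·7477.1 + 7828·4042.7 + 9499·3527.0 = 18926772.8 + 80618092.2 + 31646255.6 + 33502973 = 164694093.6.
Divide by N: 164694093.6 / 31957 = 5153.6156... → 5153.62.

5153.62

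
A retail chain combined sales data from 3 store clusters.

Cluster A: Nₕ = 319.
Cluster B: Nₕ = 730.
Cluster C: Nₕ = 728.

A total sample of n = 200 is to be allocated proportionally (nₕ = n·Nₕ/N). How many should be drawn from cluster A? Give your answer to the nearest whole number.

36

N = 319 + 730 + 728 = 1777.
n_A = 200·319/1777 = 35.903... → 36.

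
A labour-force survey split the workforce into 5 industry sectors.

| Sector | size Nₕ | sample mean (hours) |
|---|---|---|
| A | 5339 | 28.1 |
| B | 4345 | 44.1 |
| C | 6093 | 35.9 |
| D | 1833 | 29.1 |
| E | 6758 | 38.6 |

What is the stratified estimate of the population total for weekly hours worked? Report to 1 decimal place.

874578.2

Population total = Σ Nₕ·x̄ₕ (each stratum's size times its mean).
5339·28.1 + 4345·44.1 + 6093·35.9 + 1833·29.1 + 6758·38.6 = 150025.9 + 191614.5 + 218738.7 + 53340.3 + 260858.8 = 874578.2.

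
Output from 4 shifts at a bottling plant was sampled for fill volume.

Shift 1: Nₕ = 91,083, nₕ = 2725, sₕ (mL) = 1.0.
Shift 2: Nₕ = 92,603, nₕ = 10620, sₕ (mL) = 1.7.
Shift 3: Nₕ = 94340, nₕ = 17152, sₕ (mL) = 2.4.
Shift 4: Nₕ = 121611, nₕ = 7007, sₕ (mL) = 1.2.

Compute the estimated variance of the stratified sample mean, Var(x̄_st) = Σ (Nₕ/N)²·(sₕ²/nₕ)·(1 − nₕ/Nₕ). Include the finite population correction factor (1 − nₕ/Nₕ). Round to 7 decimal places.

0.0000647

N = 399637. Term for each stratum: Wₕ²sₕ²/nₕ·(1−nₕ/Nₕ).
Var(x̄_st) = 0.0000184921 + 0.0000129357 + 0.0000153117 + 0.0000179338 = 0.0000646732 → 0.0000647.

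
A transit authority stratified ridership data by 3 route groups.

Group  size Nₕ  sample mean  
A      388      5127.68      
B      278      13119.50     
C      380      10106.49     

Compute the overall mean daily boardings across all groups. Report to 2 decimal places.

9060.45

N = 1046; weights Wₕ = Nₕ/N = (0.3709, 0.2658, 0.3633).
x̄_st = Σ Wₕ·x̄ₕ = 0.3709·5127.68 + 0.2658·13119.50 + 0.3633·10106.49 ≈ 9060.4465...
→ 9060.45.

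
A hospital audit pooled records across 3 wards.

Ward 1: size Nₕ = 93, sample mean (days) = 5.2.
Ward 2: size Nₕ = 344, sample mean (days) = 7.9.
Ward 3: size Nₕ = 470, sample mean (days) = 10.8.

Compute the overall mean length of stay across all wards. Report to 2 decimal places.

N = 907; weights Wₕ = Nₕ/N = (0.1025, 0.3793, 0.5182).
x̄_st = Σ Wₕ·x̄ₕ = 0.1025·5.2 + 0.3793·7.9 + 0.5182·10.8 ≈ 9.1259...
→ 9.13.

9.13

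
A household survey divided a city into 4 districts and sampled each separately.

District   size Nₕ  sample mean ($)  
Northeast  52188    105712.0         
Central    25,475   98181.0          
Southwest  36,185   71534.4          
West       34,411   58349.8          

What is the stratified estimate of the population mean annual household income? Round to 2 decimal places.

85083.58

N = 52188 + 25475 + 36185 + 34411 = 148259.
Weight each subgroup mean by Nₕ/N and sum.
Σ Nₕx̄ₕ = 52188·105712.0 + 25475·98181.0 + 36185·71534.4 + 34411·58349.8 = 5516897856 + 2501160975 + 2588472264 + 2007874967.8 = 12614406062.8.
Divide by N: 12614406062.8 / 148259 = 85083.5771... → 85083.58.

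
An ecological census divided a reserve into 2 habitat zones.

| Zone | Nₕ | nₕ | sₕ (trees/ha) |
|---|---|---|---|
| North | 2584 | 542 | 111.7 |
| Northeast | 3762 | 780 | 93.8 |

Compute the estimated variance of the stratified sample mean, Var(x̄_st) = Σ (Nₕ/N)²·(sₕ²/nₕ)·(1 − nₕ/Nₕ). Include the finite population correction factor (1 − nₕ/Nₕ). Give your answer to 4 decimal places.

6.1584

N = 6346; Wₕ = Nₕ/N.
zone North: (2584/6346)²·111.7²/542·(1 − 542/2584) = 3.0161655
zone Northeast: (3762/6346)²·93.8²/780·(1 − 780/3762) = 3.1422256
Sum = 6.1583912 → 6.1584.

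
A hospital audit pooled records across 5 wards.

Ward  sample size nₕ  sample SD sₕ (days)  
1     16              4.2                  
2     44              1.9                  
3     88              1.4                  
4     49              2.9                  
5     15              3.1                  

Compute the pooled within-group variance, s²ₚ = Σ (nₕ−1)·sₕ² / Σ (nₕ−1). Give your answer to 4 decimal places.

1: (16−1)·4.2² = 15·17.64 = 264.6
2: (44−1)·1.9² = 43·3.61 = 155.23
3: (88−1)·1.4² = 87·1.96 = 170.52
4: (49−1)·2.9² = 48·8.41 = 403.68
5: (15−1)·3.1² = 14·9.61 = 134.54
Numerator = 1128.57; denominator = Σ(nₕ−1) = 207.
s²ₚ = 1128.57/207 = 5.452029... → 5.4520.

5.4520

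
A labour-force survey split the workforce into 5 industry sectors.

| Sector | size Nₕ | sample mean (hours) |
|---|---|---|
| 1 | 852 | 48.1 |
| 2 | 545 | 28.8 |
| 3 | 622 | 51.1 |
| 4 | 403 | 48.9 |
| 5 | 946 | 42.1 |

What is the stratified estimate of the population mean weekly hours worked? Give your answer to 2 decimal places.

43.94

x̄_st = (Σ Nₕx̄ₕ) / (Σ Nₕ) = (852·48.1 + 545·28.8 + 622·51.1 + 403·48.9 + 946·42.1) / 3368
= 147994.7 / 3368 = 43.9414... → 43.94.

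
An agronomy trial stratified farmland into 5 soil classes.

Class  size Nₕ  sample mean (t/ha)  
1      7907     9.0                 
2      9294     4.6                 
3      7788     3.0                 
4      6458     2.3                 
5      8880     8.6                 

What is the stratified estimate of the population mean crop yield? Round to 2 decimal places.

N = 40327; weights Wₕ = Nₕ/N = (0.1961, 0.2305, 0.1931, 0.1601, 0.2202).
x̄_st = Σ Wₕ·x̄ₕ = 0.1961·9.0 + 0.2305·4.6 + 0.1931·3.0 + 0.1601·2.3 + 0.2202·8.6 ≈ 5.6662...
→ 5.67.

5.67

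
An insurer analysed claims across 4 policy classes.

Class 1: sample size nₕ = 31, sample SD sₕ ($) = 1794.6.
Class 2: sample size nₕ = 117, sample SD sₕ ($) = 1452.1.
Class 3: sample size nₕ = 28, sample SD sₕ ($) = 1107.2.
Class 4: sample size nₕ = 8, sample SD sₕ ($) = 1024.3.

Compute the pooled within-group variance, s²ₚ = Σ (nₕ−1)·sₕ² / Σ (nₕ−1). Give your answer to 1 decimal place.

2120322.4

1: (31−1)·1794.6² = 30·3220589.16 = 96617674.8
2: (117−1)·1452.1² = 116·2108594.41 = 244596951.56
3: (28−1)·1107.2² = 27·1225891.84 = 33099079.68
4: (8−1)·1024.3² = 7·1049190.49 = 7344333.43
Numerator = 381658039.47; denominator = Σ(nₕ−1) = 180.
s²ₚ = 381658039.47/180 = 2120322.442... → 2120322.4.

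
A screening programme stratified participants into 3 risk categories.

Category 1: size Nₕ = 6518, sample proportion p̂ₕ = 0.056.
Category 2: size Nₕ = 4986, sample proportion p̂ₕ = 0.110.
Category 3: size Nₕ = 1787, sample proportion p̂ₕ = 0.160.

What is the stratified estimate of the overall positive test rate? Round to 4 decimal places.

0.0902

N = 6518 + 4986 + 1787 = 13291.
Overall proportion = Σ (Nₕ/N)·p̂ₕ.
Σ Nₕp̂ₕ = 365.008 + 548.46 + 285.92 = 1199.388.
1199.388 / 13291 = 0.090241... → 0.0902.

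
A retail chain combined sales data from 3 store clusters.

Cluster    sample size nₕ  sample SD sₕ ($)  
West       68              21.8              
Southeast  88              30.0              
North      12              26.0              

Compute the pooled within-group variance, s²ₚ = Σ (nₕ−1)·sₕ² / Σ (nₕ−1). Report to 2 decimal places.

Degrees of freedom: 67 + 87 + 11 = 165.
Σ(nₕ−1)sₕ² = 67·475.24 + 87·900 + 11·676 = 117577.08.
s²ₚ = 117577.08 / 165 = 712.5884... → 712.59.

712.59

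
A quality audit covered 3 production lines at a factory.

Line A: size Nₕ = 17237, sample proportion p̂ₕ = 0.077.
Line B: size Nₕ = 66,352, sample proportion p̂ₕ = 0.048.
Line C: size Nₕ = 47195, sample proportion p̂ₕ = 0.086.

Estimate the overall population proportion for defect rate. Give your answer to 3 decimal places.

0.066

Wₕ = Nₕ/N with N = 130784: 0.1318, 0.5073, 0.3609.
p̂_st = 0.1318·0.077 + 0.5073·0.048 + 0.3609·0.086 ≈ 0.06553... → 0.066.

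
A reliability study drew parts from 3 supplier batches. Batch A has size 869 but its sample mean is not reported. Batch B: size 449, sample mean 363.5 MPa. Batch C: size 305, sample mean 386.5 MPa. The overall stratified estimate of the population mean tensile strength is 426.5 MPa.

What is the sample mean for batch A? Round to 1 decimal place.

N = 869 + 449 + 305 = 1623.
Overall total = μ·N = 426.5·1623 = 692209.5.
Subtract the known strata: 449·363.5 + 305·386.5 = 281094.
Remaining total for batch A: 692209.5 − 281094 = 411115.5.
Divide by its size: 411115.5 / 869 = 473.090... → 473.1.

473.1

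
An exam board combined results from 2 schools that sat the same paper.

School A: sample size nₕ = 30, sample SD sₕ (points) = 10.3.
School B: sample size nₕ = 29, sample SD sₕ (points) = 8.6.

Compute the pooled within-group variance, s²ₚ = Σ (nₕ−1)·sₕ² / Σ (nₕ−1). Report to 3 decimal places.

A: (30−1)·10.3² = 29·106.09 = 3076.61
B: (29−1)·8.6² = 28·73.96 = 2070.88
Numerator = 5147.49; denominator = Σ(nₕ−1) = 57.
s²ₚ = 5147.49/57 = 90.30684... → 90.307.

90.307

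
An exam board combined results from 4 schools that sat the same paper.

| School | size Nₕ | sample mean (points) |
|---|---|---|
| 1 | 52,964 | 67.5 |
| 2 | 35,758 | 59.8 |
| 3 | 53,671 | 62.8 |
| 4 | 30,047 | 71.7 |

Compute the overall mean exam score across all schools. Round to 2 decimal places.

x̄_st = (Σ Nₕx̄ₕ) / (Σ Nₕ) = (52964·67.5 + 35758·59.8 + 53671·62.8 + 30047·71.7) / 172440
= 11238307.1 / 172440 = 65.1723... → 65.17.

65.17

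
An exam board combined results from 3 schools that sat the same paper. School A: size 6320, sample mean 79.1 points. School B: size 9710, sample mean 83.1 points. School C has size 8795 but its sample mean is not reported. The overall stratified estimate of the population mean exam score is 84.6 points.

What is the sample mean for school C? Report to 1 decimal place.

90.2

N = 6320 + 9710 + 8795 = 24825.
Overall total = μ·N = 84.6·24825 = 2100195.
Subtract the known strata: 6320·79.1 + 9710·83.1 = 1306813.
Remaining total for school C: 2100195 − 1306813 = 793382.
Divide by its size: 793382 / 8795 = 90.208... → 90.2.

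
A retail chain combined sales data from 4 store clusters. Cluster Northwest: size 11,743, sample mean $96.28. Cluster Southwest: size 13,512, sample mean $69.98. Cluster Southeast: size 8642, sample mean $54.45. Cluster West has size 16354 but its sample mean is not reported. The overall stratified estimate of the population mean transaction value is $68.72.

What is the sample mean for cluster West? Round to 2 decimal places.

55.43

Σ Nₕx̄ₕ = N·μ, so 16354·x̄_West = 50251·68.72 − (11743·96.28 + 13512·69.98 + 8642·54.45).
= 3453248.72 − 2546742.7 = 906506.02.
x̄_West = 906506.02 / 16354 = 55.4302... → 55.43.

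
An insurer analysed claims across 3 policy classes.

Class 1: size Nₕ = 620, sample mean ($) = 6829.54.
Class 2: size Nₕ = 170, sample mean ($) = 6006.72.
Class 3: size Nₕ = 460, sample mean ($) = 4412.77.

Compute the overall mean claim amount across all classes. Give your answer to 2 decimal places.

x̄_st = (Σ Nₕx̄ₕ) / (Σ Nₕ) = (620·6829.54 + 170·6006.72 + 460·4412.77) / 1250
= 7285331.4 / 1250 = 5828.2651... → 5828.27.

5828.27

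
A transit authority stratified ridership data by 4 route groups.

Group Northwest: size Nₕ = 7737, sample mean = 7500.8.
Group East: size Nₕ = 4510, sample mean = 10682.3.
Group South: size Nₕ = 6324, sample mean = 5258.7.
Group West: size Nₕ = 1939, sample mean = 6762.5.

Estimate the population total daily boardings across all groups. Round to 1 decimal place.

152579368.9

Northwest: 7737·7500.8 = 58033689.6
East: 4510·10682.3 = 48177173
South: 6324·5258.7 = 33256018.8
West: 1939·6762.5 = 13112487.5
τ̂ = Σ Nₕx̄ₕ = 152579368.9.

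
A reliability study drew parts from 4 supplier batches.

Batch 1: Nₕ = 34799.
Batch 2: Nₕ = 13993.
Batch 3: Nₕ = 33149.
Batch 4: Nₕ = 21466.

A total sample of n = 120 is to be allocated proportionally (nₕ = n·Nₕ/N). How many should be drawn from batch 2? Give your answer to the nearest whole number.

Share of batch 2 = 13993/103407 = 0.13532.
Allocate 120 × 0.13532 = 16.238... → 16.

16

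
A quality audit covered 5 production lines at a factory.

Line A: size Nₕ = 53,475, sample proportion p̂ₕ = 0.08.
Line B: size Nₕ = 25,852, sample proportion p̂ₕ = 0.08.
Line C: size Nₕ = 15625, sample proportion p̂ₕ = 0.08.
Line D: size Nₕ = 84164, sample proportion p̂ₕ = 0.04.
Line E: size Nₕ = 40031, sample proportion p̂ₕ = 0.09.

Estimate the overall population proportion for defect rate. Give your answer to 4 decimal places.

N = 53475 + 25852 + 15625 + 84164 + 40031 = 219147.
Overall proportion = Σ (Nₕ/N)·p̂ₕ.
Σ Nₕp̂ₕ = 4278 + 2068.16 + 1250 + 3366.56 + 3602.79 = 14565.51.
14565.51 / 219147 = 0.066465... → 0.0665.

0.0665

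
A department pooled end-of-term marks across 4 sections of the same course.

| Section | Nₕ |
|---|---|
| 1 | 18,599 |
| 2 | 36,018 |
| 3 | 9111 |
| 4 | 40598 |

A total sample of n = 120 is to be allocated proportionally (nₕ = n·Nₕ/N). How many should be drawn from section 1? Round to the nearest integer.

21

N = 18599 + 36018 + 9111 + 40598 = 104326.
n_1 = 120·18599/104326 = 21.393... → 21.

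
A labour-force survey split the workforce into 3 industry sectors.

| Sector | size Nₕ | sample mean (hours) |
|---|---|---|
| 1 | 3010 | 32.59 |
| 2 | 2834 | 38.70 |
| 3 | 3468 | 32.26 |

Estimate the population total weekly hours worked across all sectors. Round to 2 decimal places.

319649.38

Population total = Σ Nₕ·x̄ₕ (each stratum's size times its mean).
3010·32.59 + 2834·38.70 + 3468·32.26 = 98095.9 + 109675.8 + 111877.68 = 319649.38.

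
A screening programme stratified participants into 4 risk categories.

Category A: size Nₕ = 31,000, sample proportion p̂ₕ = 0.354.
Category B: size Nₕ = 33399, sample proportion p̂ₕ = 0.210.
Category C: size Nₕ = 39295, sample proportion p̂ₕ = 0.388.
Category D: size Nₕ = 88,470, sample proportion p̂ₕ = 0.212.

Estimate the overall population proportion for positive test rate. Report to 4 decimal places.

Wₕ = Nₕ/N with N = 192164: 0.1613, 0.1738, 0.2045, 0.4604.
p̂_st = 0.1613·0.354 + 0.1738·0.210 + 0.2045·0.388 + 0.4604·0.212 ≈ 0.270550... → 0.2705.

0.2705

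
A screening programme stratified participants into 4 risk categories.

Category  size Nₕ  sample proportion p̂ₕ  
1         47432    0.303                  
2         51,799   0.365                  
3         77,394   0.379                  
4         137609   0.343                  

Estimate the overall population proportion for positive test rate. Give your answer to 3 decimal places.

Wₕ = Nₕ/N with N = 314234: 0.1509, 0.1648, 0.2463, 0.4379.
p̂_st = 0.1509·0.303 + 0.1648·0.365 + 0.2463·0.379 + 0.4379·0.343 ≈ 0.34946... → 0.349.

0.349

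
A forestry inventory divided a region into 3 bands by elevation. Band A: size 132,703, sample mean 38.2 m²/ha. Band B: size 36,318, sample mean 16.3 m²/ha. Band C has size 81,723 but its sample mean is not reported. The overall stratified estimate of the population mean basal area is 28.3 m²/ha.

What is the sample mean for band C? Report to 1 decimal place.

Σ Nₕx̄ₕ = N·μ, so 81723·x̄_C = 250744·28.3 − (132703·38.2 + 36318·16.3).
= 7096055.2 − 5661238 = 1434817.2.
x̄_C = 1434817.2 / 81723 = 17.557... → 17.6.

17.6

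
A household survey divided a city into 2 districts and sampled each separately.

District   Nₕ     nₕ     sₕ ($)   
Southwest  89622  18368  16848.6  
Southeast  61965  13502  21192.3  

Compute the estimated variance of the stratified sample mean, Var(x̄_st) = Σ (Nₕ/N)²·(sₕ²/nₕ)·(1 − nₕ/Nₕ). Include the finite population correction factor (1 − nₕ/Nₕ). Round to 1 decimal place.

8642.0

N = 151587; Wₕ = Nₕ/N.
district Southwest: (89622/151587)²·16848.6²/18368·(1 − 18368/89622) = 4295.0254
district Southeast: (61965/151587)²·21192.3²/13502·(1 − 13502/61965) = 4347.0128
Sum = 8642.0381 → 8642.0.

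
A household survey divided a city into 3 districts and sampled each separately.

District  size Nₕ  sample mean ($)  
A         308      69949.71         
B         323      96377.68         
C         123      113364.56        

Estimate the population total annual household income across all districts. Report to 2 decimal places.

66618342.20

Population total = Σ Nₕ·x̄ₕ (each stratum's size times its mean).
308·69949.71 + 323·96377.68 + 123·113364.56 = 21544510.68 + 31129990.64 + 13943840.88 = 66618342.20.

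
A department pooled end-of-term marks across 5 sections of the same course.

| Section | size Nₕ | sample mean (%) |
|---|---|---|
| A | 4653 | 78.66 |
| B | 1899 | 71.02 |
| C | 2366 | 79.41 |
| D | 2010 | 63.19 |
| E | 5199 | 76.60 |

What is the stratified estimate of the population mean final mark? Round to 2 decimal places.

75.28

x̄_st = (Σ Nₕx̄ₕ) / (Σ Nₕ) = (4653·78.66 + 1899·71.02 + 2366·79.41 + 2010·63.19 + 5199·76.60) / 16127
= 1214011.32 / 16127 = 75.2782... → 75.28.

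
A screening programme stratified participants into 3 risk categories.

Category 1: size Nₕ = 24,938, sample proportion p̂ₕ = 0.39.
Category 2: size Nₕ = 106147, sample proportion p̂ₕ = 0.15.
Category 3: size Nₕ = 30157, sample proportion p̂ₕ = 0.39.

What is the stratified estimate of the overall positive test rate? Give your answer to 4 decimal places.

Wₕ = Nₕ/N with N = 161242: 0.1547, 0.6583, 0.1870.
p̂_st = 0.1547·0.39 + 0.6583·0.15 + 0.1870·0.39 ≈ 0.232006... → 0.2320.

0.2320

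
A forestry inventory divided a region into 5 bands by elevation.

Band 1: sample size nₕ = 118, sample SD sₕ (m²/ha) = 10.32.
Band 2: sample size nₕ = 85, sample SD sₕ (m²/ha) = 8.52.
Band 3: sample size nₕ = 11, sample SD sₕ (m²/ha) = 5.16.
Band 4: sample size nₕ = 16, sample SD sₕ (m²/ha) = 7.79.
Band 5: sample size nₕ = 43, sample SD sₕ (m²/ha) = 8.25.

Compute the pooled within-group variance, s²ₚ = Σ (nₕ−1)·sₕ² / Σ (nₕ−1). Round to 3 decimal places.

1: (118−1)·10.32² = 117·106.5024 = 12460.7808
2: (85−1)·8.52² = 84·72.5904 = 6097.5936
3: (11−1)·5.16² = 10·26.6256 = 266.256
4: (16−1)·7.79² = 15·60.6841 = 910.2615
5: (43−1)·8.25² = 42·68.0625 = 2858.625
Numerator = 22593.5169; denominator = Σ(nₕ−1) = 268.
s²ₚ = 22593.5169/268 = 84.30417... → 84.304.

84.304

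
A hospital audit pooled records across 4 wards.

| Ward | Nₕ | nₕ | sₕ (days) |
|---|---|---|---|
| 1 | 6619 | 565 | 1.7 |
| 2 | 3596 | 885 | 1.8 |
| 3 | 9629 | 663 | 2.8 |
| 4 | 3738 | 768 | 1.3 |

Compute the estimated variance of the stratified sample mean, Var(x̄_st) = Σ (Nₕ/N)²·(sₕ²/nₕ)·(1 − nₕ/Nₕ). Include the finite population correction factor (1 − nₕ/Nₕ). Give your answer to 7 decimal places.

0.0023125

N = 23582; Wₕ = Nₕ/N.
ward 1: (6619/23582)²·1.7²/565·(1 − 565/6619) = 0.0003685725
ward 2: (3596/23582)²·1.8²/885·(1 − 885/3596) = 0.0000641785
ward 3: (9629/23582)²·2.8²/663·(1 − 663/9629) = 0.0018357823
ward 4: (3738/23582)²·1.3²/768·(1 − 768/3738) = 0.0000439299
Sum = 0.0023124632 → 0.0023125.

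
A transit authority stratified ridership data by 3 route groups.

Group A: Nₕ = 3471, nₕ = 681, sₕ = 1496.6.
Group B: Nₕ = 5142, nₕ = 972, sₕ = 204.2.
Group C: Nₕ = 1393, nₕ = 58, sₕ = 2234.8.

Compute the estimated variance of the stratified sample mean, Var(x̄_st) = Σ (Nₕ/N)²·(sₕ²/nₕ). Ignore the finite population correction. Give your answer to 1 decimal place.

N = 10006; Wₕ = Nₕ/N.
group A: (3471/10006)²·1496.6²/681 = 395.7789
group B: (5142/10006)²·204.2²/972 = 11.3289
group C: (1393/10006)²·2234.8²/58 = 1668.9010
Sum = 2076.0088 → 2076.0.

2076.0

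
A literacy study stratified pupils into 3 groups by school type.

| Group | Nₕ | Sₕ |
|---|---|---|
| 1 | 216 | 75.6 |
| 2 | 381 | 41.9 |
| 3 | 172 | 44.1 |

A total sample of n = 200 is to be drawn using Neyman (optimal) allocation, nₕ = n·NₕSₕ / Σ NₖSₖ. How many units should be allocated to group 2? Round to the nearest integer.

80

Σ NₕSₕ = 216·75.6 + 381·41.9 + 172·44.1 = 39878.7.
Share for 2: 15963.9/39878.7 = 0.40031.
n_2 = 200 × 0.40031 = 80.062... → 80.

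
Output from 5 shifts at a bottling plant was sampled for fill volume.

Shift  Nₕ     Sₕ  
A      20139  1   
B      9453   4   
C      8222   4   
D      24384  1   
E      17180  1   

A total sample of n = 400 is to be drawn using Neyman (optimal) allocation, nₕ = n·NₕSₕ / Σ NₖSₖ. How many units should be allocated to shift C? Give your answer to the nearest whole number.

A: NₕSₕ = 20139·1 = 20139
B: NₕSₕ = 9453·4 = 37812
C: NₕSₕ = 8222·4 = 32888
D: NₕSₕ = 24384·1 = 24384
E: NₕSₕ = 17180·1 = 17180
Σ NₕSₕ = 132403.
n_C = 400·32888/132403 = 99.357... → 99.

99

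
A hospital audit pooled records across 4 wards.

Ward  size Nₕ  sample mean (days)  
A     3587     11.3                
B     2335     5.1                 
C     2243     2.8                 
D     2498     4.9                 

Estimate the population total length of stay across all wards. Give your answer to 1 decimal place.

70962.2

Estimate total by summing Nₕ·x̄ₕ over strata.
3587·11.3 + 2335·5.1 + 2243·2.8 + 2498·4.9 = 40533.1 + 11908.5 + 6280.4 + 12240.2 = 70962.2.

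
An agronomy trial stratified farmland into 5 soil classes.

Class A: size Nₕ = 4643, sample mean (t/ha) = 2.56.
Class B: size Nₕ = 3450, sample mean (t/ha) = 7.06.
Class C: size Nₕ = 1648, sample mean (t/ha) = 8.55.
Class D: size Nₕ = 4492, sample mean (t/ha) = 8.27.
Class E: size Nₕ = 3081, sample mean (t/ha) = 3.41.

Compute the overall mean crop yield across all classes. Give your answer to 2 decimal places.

5.66

N = 17314; weights Wₕ = Nₕ/N = (0.2682, 0.1993, 0.0952, 0.2594, 0.1779).
x̄_st = Σ Wₕ·x̄ₕ = 0.2682·2.56 + 0.1993·7.06 + 0.0952·8.55 + 0.2594·8.27 + 0.1779·3.41 ≈ 5.6595...
→ 5.66.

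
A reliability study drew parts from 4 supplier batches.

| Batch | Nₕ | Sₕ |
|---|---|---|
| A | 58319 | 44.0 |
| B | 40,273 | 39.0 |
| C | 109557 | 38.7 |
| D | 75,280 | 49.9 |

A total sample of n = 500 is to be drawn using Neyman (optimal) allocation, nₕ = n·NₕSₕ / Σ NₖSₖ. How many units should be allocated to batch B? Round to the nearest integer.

65

Σ NₕSₕ = 58319·44.0 + 40273·39.0 + 109557·38.7 + 75280·49.9 = 12133010.9.
Share for B: 1570647/12133010.9 = 0.12945.
n_B = 500 × 0.12945 = 64.726... → 65.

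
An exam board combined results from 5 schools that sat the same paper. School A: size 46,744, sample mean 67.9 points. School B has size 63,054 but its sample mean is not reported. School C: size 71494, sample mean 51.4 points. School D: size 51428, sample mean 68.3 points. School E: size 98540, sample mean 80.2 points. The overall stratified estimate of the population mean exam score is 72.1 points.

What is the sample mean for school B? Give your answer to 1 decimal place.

89.1

N = 46744 + 63054 + 71494 + 51428 + 98540 = 331260.
Overall total = μ·N = 72.1·331260 = 23883846.
Subtract the known strata: 46744·67.9 + 71494·51.4 + 51428·68.3 + 98540·80.2 = 18264149.6.
Remaining total for school B: 23883846 − 18264149.6 = 5619696.4.
Divide by its size: 5619696.4 / 63054 = 89.125... → 89.1.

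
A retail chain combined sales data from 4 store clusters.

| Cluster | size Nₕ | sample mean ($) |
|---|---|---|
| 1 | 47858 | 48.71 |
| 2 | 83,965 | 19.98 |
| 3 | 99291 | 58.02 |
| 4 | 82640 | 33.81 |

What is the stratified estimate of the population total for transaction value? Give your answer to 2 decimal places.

12563706.10

Population total = Σ Nₕ·x̄ₕ (each stratum's size times its mean).
47858·48.71 + 83965·19.98 + 99291·58.02 + 82640·33.81 = 2331163.18 + 1677620.7 + 5760863.82 + 2794058.4 = 12563706.10.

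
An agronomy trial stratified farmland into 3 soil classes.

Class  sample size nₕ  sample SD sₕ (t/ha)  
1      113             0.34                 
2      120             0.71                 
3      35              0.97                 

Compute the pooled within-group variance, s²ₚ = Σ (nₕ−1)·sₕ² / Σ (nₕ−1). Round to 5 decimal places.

0.39595

Degrees of freedom: 112 + 119 + 34 = 265.
Σ(nₕ−1)sₕ² = 112·0.1156 + 119·0.5041 + 34·0.9409 = 104.9257.
s²ₚ = 104.9257 / 265 = 0.3959460... → 0.39595.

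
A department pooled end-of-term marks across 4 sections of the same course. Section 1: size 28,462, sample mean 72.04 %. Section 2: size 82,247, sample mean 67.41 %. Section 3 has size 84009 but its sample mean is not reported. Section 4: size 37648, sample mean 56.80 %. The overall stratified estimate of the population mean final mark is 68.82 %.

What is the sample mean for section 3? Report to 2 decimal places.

74.50

Σ Nₕx̄ₕ = N·μ, so 84009·x̄_3 = 232366·68.82 − (28462·72.04 + 82247·67.41 + 37648·56.80).
= 15991428.12 − 9733079.15 = 6258348.97.
x̄_3 = 6258348.97 / 84009 = 74.4962... → 74.50.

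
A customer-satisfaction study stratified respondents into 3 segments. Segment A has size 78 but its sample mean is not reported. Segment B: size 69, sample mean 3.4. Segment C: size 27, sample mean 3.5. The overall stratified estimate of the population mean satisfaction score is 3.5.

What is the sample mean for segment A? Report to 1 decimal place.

3.6

Σ Nₕx̄ₕ = N·μ, so 78·x̄_A = 174·3.5 − (69·3.4 + 27·3.5).
= 609 − 329.1 = 279.9.
x̄_A = 279.9 / 78 = 3.588... → 3.6.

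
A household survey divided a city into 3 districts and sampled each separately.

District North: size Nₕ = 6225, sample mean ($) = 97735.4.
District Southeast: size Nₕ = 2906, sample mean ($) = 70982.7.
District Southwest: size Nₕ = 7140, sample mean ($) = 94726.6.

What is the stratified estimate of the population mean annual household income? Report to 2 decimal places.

N = 6225 + 2906 + 7140 = 16271.
The stratified mean weights each stratum mean by its population share Nₕ/N.
Σ Nₕx̄ₕ = 6225·97735.4 + 2906·70982.7 + 7140·94726.6 = 608402865 + 206275726.2 + 676347924 = 1491026515.2.
Divide by N: 1491026515.2 / 16271 = 91637.0546... → 91637.05.

91637.05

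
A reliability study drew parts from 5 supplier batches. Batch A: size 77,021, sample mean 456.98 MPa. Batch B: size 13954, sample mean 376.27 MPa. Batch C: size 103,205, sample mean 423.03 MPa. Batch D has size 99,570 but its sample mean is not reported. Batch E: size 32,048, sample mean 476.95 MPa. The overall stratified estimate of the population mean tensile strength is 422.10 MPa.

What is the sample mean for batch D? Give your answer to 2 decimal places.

N = 77021 + 13954 + 103205 + 99570 + 32048 = 325798.
Overall total = μ·N = 422.10·325798 = 137519335.8.
Subtract the known strata: 77021·456.98 + 13954·376.27 + 103205·423.03 + 32048·476.95 = 99391632.91.
Remaining total for batch D: 137519335.8 − 99391632.91 = 38127702.89.
Divide by its size: 38127702.89 / 99570 = 382.9236... → 382.92.

382.92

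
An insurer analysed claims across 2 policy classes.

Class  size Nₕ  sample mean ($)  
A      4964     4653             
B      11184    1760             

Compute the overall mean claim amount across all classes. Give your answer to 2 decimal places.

2649.33

x̄_st = (Σ Nₕx̄ₕ) / (Σ Nₕ) = (4964·4653 + 11184·1760) / 16148
= 42781332 / 16148 = 2649.3270... → 2649.33.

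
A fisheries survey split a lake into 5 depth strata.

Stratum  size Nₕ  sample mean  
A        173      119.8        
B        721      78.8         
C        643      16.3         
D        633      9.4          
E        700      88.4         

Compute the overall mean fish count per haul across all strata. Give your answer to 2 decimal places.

54.30

N = 2870; weights Wₕ = Nₕ/N = (0.0603, 0.2512, 0.2240, 0.2206, 0.2439).
x̄_st = Σ Wₕ·x̄ₕ = 0.0603·119.8 + 0.2512·78.8 + 0.2240·16.3 + 0.2206·9.4 + 0.2439·88.4 ≈ 54.3036...
→ 54.30.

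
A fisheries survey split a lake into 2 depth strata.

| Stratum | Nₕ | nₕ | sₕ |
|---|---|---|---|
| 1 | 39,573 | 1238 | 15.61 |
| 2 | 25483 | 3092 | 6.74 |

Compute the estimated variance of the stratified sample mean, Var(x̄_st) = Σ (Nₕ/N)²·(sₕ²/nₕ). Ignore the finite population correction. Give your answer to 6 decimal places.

0.075084

N = 65056; Wₕ = Nₕ/N.
stratum 1: (39573/65056)²·15.61²/1238 = 0.072829679
stratum 2: (25483/65056)²·6.74²/3092 = 0.002254274
Sum = 0.075083953 → 0.075084.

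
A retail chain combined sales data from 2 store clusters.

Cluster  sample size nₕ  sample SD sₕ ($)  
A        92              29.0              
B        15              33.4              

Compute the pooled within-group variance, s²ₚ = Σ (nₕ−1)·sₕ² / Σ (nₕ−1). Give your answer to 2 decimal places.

877.61

A: (92−1)·29.0² = 91·841 = 76531
B: (15−1)·33.4² = 14·1115.56 = 15617.84
Numerator = 92148.84; denominator = Σ(nₕ−1) = 105.
s²ₚ = 92148.84/105 = 877.608 → 877.61.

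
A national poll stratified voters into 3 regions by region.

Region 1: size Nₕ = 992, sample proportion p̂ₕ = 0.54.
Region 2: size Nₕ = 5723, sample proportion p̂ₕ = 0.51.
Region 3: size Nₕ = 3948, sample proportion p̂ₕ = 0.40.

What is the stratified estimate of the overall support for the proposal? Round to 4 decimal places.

N = 992 + 5723 + 3948 = 10663.
Overall proportion = Σ (Nₕ/N)·p̂ₕ.
Σ Nₕp̂ₕ = 535.68 + 2918.73 + 1579.2 = 5033.61.
5033.61 / 10663 = 0.472063... → 0.4721.

0.4721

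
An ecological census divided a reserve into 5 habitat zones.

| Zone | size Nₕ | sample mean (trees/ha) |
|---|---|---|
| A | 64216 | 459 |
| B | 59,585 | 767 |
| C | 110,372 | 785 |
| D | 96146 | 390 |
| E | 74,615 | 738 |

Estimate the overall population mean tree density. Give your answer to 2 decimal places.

N = 64216 + 59585 + 110372 + 96146 + 74615 = 404934.
The stratified mean weights each stratum mean by its population share Nₕ/N.
Σ Nₕx̄ₕ = 64216·459 + 59585·767 + 110372·785 + 96146·390 + 74615·738 = 29475144 + 45701695 + 86642020 + 37496940 + 55065870 = 254381669.
Divide by N: 254381669 / 404934 = 628.2053... → 628.21.

628.21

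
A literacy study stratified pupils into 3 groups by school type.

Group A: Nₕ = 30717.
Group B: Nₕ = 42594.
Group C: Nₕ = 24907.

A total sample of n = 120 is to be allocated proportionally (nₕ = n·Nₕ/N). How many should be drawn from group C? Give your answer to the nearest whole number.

Share of group C = 24907/98218 = 0.25359.
Allocate 120 × 0.25359 = 30.431... → 30.

30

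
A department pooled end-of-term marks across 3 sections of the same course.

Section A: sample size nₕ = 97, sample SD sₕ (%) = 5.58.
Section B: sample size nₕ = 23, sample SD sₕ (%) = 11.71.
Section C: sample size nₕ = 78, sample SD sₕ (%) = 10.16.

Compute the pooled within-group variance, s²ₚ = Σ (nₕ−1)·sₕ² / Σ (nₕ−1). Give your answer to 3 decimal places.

Degrees of freedom: 96 + 22 + 77 = 195.
Σ(nₕ−1)sₕ² = 96·31.1364 + 22·137.1241 + 77·103.2256 = 13954.1958.
s²ₚ = 13954.1958 / 195 = 71.55998... → 71.560.

71.560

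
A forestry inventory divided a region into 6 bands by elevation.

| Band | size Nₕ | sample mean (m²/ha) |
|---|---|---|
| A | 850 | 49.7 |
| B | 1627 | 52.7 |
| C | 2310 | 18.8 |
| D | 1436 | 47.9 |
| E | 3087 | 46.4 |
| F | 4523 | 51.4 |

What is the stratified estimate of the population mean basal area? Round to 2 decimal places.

44.53

N = 850 + 1627 + 2310 + 1436 + 3087 + 4523 = 13833.
Weight each subgroup mean by Nₕ/N and sum.
Σ Nₕx̄ₕ = 850·49.7 + 1627·52.7 + 2310·18.8 + 1436·47.9 + 3087·46.4 + 4523·51.4 = 42245 + 85742.9 + 43428 + 68784.4 + 143236.8 + 232482.2 = 615919.3.
Divide by N: 615919.3 / 13833 = 44.5254... → 44.53.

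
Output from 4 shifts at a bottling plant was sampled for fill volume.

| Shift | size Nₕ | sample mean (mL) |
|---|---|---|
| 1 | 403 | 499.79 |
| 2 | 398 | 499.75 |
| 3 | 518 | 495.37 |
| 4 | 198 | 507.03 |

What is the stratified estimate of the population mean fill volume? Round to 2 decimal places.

499.22

N = 1517; weights Wₕ = Nₕ/N = (0.2657, 0.2624, 0.3415, 0.1305).
x̄_st = Σ Wₕ·x̄ₕ = 0.2657·499.79 + 0.2624·499.75 + 0.3415·495.37 + 0.1305·507.03 ≈ 499.2152...
→ 499.22.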